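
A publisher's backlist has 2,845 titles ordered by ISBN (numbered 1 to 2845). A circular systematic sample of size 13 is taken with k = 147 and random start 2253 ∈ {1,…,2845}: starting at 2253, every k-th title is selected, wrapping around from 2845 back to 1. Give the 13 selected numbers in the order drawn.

2253, 2400, 2547, 2694, 2841, 143, 290, 437, 584, 731, 878, 1025, 1172

Selection 1: 2253
Selection 2: 2253 + 147 = 2400
Selection 3: 2400 + 147 = 2547
Selection 4: 2547 + 147 = 2694
Selection 5: 2694 + 147 = 2841
Selection 6: 2841 + 147 = 2988 → 2988 − 2845 = 143
Selection 7: 143 + 147 = 290
Selection 8: 290 + 147 = 437
Selection 9: 437 + 147 = 584
Selection 10: 584 + 147 = 731
Selection 11: 731 + 147 = 878
Selection 12: 878 + 147 = 1025
Selection 13: 1025 + 147 = 1172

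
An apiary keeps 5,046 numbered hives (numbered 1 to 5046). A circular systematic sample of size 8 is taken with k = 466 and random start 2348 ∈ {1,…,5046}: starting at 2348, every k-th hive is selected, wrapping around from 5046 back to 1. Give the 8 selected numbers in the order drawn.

2348, 2814, 3280, 3746, 4212, 4678, 98, 564

Selection 1: 2348
Selection 2: 2348 + 466 = 2814
Selection 3: 2814 + 466 = 3280
Selection 4: 3280 + 466 = 3746
Selection 5: 3746 + 466 = 4212
Selection 6: 4212 + 466 = 4678
Selection 7: 4678 + 466 = 5144 → 5144 − 5046 = 98
Selection 8: 98 + 466 = 564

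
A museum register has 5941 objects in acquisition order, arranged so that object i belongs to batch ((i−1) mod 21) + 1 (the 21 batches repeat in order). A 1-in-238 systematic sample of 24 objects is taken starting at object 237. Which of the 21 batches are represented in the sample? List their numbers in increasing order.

Consecutive selections differ by k = 238, so their batch numbers differ by 238 mod 21 = 7.
gcd(238, 21) = 7, so the sample visits 21/7 = 3 distinct residues mod 21.
Start 237 is batch 6; the batches hit are 6, 13, 20.

6, 13, 20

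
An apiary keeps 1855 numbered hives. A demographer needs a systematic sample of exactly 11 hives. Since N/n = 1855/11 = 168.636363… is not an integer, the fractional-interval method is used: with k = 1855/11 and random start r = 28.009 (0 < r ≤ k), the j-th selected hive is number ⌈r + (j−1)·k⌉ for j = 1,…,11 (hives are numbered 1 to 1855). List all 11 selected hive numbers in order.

j=1: r + 0k = 28.009 → ⌈·⌉ = 29
j=2: r + 1k = 196.645363… → ⌈·⌉ = 197
j=3: r + 2k = 365.281727… → ⌈·⌉ = 366
j=4: r + 3k = 533.918090… → ⌈·⌉ = 534
j=5: r + 4k = 702.554454… → ⌈·⌉ = 703
j=6: r + 5k = 871.190818… → ⌈·⌉ = 872
j=7: r + 6k = 1039.827181… → ⌈·⌉ = 1040
j=8: r + 7k = 1208.463545… → ⌈·⌉ = 1209
j=9: r + 8k = 1377.099909… → ⌈·⌉ = 1378
j=10: r + 9k = 1545.736272… → ⌈·⌉ = 1546
j=11: r + 10k = 1714.372636… → ⌈·⌉ = 1715

29, 197, 366, 534, 703, 872, 1040, 1209, 1378, 1546, 1715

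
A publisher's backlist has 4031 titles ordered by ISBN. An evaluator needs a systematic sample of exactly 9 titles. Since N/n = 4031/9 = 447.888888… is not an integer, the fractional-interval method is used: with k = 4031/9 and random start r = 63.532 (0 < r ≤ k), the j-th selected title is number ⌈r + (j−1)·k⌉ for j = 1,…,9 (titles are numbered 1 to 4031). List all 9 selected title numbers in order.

64, 512, 960, 1408, 1856, 2303, 2751, 3199, 3647

j=1: r + 0k = 63.532 → ⌈·⌉ = 64
j=2: r + 1k = 511.420888… → ⌈·⌉ = 512
j=3: r + 2k = 959.309777… → ⌈·⌉ = 960
j=4: r + 3k = 1407.198666… → ⌈·⌉ = 1408
j=5: r + 4k = 1855.087555… → ⌈·⌉ = 1856
j=6: r + 5k = 2302.976444… → ⌈·⌉ = 2303
j=7: r + 6k = 2750.865333… → ⌈·⌉ = 2751
j=8: r + 7k = 3198.754222… → ⌈·⌉ = 3199
j=9: r + 8k = 3646.643111… → ⌈·⌉ = 3647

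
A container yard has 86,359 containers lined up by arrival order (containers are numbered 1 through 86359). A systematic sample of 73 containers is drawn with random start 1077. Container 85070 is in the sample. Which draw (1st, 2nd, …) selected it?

72

k = 86359/73 = 1183
position = (85070 − 1077)/1183 + 1 = 83993/1183 + 1 = 71 + 1 = 72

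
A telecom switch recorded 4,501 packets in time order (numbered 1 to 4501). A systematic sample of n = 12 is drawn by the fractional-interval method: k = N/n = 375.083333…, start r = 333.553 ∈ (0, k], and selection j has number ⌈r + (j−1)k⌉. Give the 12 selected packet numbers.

334, 709, 1084, 1459, 1834, 2209, 2585, 2960, 3335, 3710, 4085, 4460

j=1: r + 0k = 333.553 → ⌈·⌉ = 334
j=2: r + 1k = 708.636333… → ⌈·⌉ = 709
j=3: r + 2k = 1083.719666… → ⌈·⌉ = 1084
j=4: r + 3k = 1458.803 → ⌈·⌉ = 1459
j=5: r + 4k = 1833.886333… → ⌈·⌉ = 1834
j=6: r + 5k = 2208.969666… → ⌈·⌉ = 2209
j=7: r + 6k = 2584.053 → ⌈·⌉ = 2585
j=8: r + 7k = 2959.136333… → ⌈·⌉ = 2960
j=9: r + 8k = 3334.219666… → ⌈·⌉ = 3335
j=10: r + 9k = 3709.303 → ⌈·⌉ = 3710
j=11: r + 10k = 4084.386333… → ⌈·⌉ = 4085
j=12: r + 11k = 4459.469666… → ⌈·⌉ = 4460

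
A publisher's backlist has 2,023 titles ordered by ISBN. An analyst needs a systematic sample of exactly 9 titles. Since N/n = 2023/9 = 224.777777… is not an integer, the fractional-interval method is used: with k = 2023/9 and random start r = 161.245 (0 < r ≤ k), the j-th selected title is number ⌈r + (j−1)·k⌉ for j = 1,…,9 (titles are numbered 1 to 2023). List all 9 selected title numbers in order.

162, 387, 611, 836, 1061, 1286, 1510, 1735, 1960

j=1: r + 0k = 161.245 → ⌈·⌉ = 162
j=2: r + 1k = 386.022777… → ⌈·⌉ = 387
j=3: r + 2k = 610.800555… → ⌈·⌉ = 611
j=4: r + 3k = 835.578333… → ⌈·⌉ = 836
j=5: r + 4k = 1060.356111… → ⌈·⌉ = 1061
j=6: r + 5k = 1285.133888… → ⌈·⌉ = 1286
j=7: r + 6k = 1509.911666… → ⌈·⌉ = 1510
j=8: r + 7k = 1734.689444… → ⌈·⌉ = 1735
j=9: r + 8k = 1959.467222… → ⌈·⌉ = 1960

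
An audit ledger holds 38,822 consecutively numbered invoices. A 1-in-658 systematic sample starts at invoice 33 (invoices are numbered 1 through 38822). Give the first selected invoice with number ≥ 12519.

k = 658
Steps past start: ⌈(12519 − 33)/658⌉ = ⌈12486/658⌉ = 19
Selected invoice: 33 + 19×658 = 12535

12535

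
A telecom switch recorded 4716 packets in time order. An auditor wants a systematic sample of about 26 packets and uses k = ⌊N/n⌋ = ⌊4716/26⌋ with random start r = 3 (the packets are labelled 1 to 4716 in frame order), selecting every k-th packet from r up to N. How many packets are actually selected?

27

k = ⌊4716/26⌋ = 181
Achieved size = ⌊(4716 − 3)/181⌋ + 1 = ⌊4713/181⌋ + 1 = 26 + 1 = 27
(last selection: 3 + 26×181 = 4709 ≤ 4716; next would be 4890 > 4716)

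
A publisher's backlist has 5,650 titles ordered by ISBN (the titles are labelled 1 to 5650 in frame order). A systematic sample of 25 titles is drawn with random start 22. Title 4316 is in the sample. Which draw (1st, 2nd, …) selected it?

20

k = 5650/25 = 226
position = (4316 − 22)/226 + 1 = 4294/226 + 1 = 19 + 1 = 20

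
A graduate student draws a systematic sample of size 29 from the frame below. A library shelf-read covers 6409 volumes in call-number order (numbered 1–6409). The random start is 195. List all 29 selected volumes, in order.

195, 416, 637, 858, 1079, 1300, 1521, 1742, 1963, 2184, 2405, 2626, 2847, 3068, 3289, 3510, 3731, 3952, 4173, 4394, 4615, 4836, 5057, 5278, 5499, 5720, 5941, 6162, 6383

k = N/n = 6409/29 = 221
volume 1: 195
volume 2: 195 + 221 = 416
volume 3: 416 + 221 = 637
volume 4: 637 + 221 = 858
volume 5: 858 + 221 = 1079
volume 6: 1079 + 221 = 1300
volume 7: 1300 + 221 = 1521
volume 8: 1521 + 221 = 1742
volume 9: 1742 + 221 = 1963
volume 10: 1963 + 221 = 2184
volume 11: 2184 + 221 = 2405
volume 12: 2405 + 221 = 2626
volume 13: 2626 + 221 = 2847
volume 14: 2847 + 221 = 3068
volume 15: 3068 + 221 = 3289
volume 16: 3289 + 221 = 3510
volume 17: 3510 + 221 = 3731
volume 18: 3731 + 221 = 3952
volume 19: 3952 + 221 = 4173
volume 20: 4173 + 221 = 4394
volume 21: 4394 + 221 = 4615
volume 22: 4615 + 221 = 4836
volume 23: 4836 + 221 = 5057
volume 24: 5057 + 221 = 5278
volume 25: 5278 + 221 = 5499
volume 26: 5499 + 221 = 5720
volume 27: 5720 + 221 = 5941
volume 28: 5941 + 221 = 6162
volume 29: 6162 + 221 = 6383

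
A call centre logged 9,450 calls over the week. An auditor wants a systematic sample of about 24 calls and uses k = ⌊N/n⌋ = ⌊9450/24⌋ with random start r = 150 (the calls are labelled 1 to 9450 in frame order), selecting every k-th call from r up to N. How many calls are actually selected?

k = ⌊9450/24⌋ = 393
Achieved size = ⌊(9450 − 150)/393⌋ + 1 = ⌊9300/393⌋ + 1 = 23 + 1 = 24
(last selection: 150 + 23×393 = 9189 ≤ 9450; next would be 9582 > 9450)

24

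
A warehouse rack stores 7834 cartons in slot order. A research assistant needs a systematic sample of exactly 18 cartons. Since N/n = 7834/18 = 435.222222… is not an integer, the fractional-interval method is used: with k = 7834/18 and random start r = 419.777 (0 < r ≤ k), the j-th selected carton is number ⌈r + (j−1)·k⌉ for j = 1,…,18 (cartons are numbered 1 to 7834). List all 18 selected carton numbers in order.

420, 855, 1291, 1726, 2161, 2596, 3032, 3467, 3902, 4337, 4772, 5208, 5643, 6078, 6513, 6949, 7384, 7819

j=1: r + 0k = 419.777 → ⌈·⌉ = 420
j=2: r + 1k = 854.999222… → ⌈·⌉ = 855
j=3: r + 2k = 1290.221444… → ⌈·⌉ = 1291
j=4: r + 3k = 1725.443666… → ⌈·⌉ = 1726
j=5: r + 4k = 2160.665888… → ⌈·⌉ = 2161
j=6: r + 5k = 2595.888111… → ⌈·⌉ = 2596
j=7: r + 6k = 3031.110333… → ⌈·⌉ = 3032
j=8: r + 7k = 3466.332555… → ⌈·⌉ = 3467
j=9: r + 8k = 3901.554777… → ⌈·⌉ = 3902
j=10: r + 9k = 4336.777 → ⌈·⌉ = 4337
j=11: r + 10k = 4771.999222… → ⌈·⌉ = 4772
j=12: r + 11k = 5207.221444… → ⌈·⌉ = 5208
j=13: r + 12k = 5642.443666… → ⌈·⌉ = 5643
j=14: r + 13k = 6077.665888… → ⌈·⌉ = 6078
j=15: r + 14k = 6512.888111… → ⌈·⌉ = 6513
j=16: r + 15k = 6948.110333… → ⌈·⌉ = 6949
j=17: r + 16k = 7383.332555… → ⌈·⌉ = 7384
j=18: r + 17k = 7818.554777… → ⌈·⌉ = 7819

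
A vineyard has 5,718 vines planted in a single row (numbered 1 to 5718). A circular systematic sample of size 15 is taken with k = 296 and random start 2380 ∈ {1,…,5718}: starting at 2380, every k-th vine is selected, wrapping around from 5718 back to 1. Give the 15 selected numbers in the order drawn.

2380, 2676, 2972, 3268, 3564, 3860, 4156, 4452, 4748, 5044, 5340, 5636, 214, 510, 806

Selection 1: 2380
Selection 2: 2380 + 296 = 2676
Selection 3: 2676 + 296 = 2972
Selection 4: 2972 + 296 = 3268
Selection 5: 3268 + 296 = 3564
Selection 6: 3564 + 296 = 3860
Selection 7: 3860 + 296 = 4156
Selection 8: 4156 + 296 = 4452
Selection 9: 4452 + 296 = 4748
Selection 10: 4748 + 296 = 5044
Selection 11: 5044 + 296 = 5340
Selection 12: 5340 + 296 = 5636
Selection 13: 5636 + 296 = 5932 → 5932 − 5718 = 214
Selection 14: 214 + 296 = 510
Selection 15: 510 + 296 = 806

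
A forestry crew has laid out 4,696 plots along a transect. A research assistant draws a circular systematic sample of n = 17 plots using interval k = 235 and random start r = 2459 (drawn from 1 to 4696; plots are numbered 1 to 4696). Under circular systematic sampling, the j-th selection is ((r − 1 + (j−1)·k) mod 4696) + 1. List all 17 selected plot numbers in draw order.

2459, 2694, 2929, 3164, 3399, 3634, 3869, 4104, 4339, 4574, 113, 348, 583, 818, 1053, 1288, 1523

Selection 1: 2459
Selection 2: 2459 + 235 = 2694
Selection 3: 2694 + 235 = 2929
Selection 4: 2929 + 235 = 3164
Selection 5: 3164 + 235 = 3399
Selection 6: 3399 + 235 = 3634
Selection 7: 3634 + 235 = 3869
Selection 8: 3869 + 235 = 4104
Selection 9: 4104 + 235 = 4339
Selection 10: 4339 + 235 = 4574
Selection 11: 4574 + 235 = 4809 → 4809 − 4696 = 113
Selection 12: 113 + 235 = 348
Selection 13: 348 + 235 = 583
Selection 14: 583 + 235 = 818
Selection 15: 818 + 235 = 1053
Selection 16: 1053 + 235 = 1288
Selection 17: 1288 + 235 = 1523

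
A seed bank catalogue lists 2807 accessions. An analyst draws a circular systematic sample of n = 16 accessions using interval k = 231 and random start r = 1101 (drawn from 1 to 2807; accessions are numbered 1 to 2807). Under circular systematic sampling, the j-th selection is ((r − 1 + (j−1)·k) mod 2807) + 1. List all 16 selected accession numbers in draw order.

Selection 1: 1101
Selection 2: 1101 + 231 = 1332
Selection 3: 1332 + 231 = 1563
Selection 4: 1563 + 231 = 1794
Selection 5: 1794 + 231 = 2025
Selection 6: 2025 + 231 = 2256
Selection 7: 2256 + 231 = 2487
Selection 8: 2487 + 231 = 2718
Selection 9: 2718 + 231 = 2949 → 2949 − 2807 = 142
Selection 10: 142 + 231 = 373
Selection 11: 373 + 231 = 604
Selection 12: 604 + 231 = 835
Selection 13: 835 + 231 = 1066
Selection 14: 1066 + 231 = 1297
Selection 15: 1297 + 231 = 1528
Selection 16: 1528 + 231 = 1759

1101, 1332, 1563, 1794, 2025, 2256, 2487, 2718, 142, 373, 604, 835, 1066, 1297, 1528, 1759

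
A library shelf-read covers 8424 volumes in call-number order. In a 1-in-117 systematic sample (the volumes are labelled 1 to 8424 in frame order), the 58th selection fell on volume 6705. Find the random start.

36

k = 117
r = 6705 − (58−1)×117 = 6705 − 6669 = 36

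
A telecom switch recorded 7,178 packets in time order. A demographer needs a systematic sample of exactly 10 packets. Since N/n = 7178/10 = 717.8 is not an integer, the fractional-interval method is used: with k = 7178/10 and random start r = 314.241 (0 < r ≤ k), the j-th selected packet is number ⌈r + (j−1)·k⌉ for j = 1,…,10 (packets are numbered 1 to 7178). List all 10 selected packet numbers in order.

315, 1033, 1750, 2468, 3186, 3904, 4622, 5339, 6057, 6775

j=1: r + 0k = 314.241 → ⌈·⌉ = 315
j=2: r + 1k = 1032.041 → ⌈·⌉ = 1033
j=3: r + 2k = 1749.841 → ⌈·⌉ = 1750
j=4: r + 3k = 2467.641 → ⌈·⌉ = 2468
j=5: r + 4k = 3185.441 → ⌈·⌉ = 3186
j=6: r + 5k = 3903.241 → ⌈·⌉ = 3904
j=7: r + 6k = 4621.041 → ⌈·⌉ = 4622
j=8: r + 7k = 5338.841 → ⌈·⌉ = 5339
j=9: r + 8k = 6056.641 → ⌈·⌉ = 6057
j=10: r + 9k = 6774.441 → ⌈·⌉ = 6775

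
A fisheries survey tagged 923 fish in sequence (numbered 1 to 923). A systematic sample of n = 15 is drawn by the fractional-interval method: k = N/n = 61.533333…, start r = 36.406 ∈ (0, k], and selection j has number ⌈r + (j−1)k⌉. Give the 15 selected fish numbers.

37, 98, 160, 222, 283, 345, 406, 468, 529, 591, 652, 714, 775, 837, 898

j=1: r + 0k = 36.406 → ⌈·⌉ = 37
j=2: r + 1k = 97.939333… → ⌈·⌉ = 98
j=3: r + 2k = 159.472666… → ⌈·⌉ = 160
j=4: r + 3k = 221.006 → ⌈·⌉ = 222
j=5: r + 4k = 282.539333… → ⌈·⌉ = 283
j=6: r + 5k = 344.072666… → ⌈·⌉ = 345
j=7: r + 6k = 405.606 → ⌈·⌉ = 406
j=8: r + 7k = 467.139333… → ⌈·⌉ = 468
j=9: r + 8k = 528.672666… → ⌈·⌉ = 529
j=10: r + 9k = 590.206 → ⌈·⌉ = 591
j=11: r + 10k = 651.739333… → ⌈·⌉ = 652
j=12: r + 11k = 713.272666… → ⌈·⌉ = 714
j=13: r + 12k = 774.806 → ⌈·⌉ = 775
j=14: r + 13k = 836.339333… → ⌈·⌉ = 837
j=15: r + 14k = 897.872666… → ⌈·⌉ = 898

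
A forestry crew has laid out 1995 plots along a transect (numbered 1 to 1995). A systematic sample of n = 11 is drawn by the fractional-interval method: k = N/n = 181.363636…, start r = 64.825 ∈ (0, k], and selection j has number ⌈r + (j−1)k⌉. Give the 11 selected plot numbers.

65, 247, 428, 609, 791, 972, 1154, 1335, 1516, 1698, 1879

j=1: r + 0k = 64.825 → ⌈·⌉ = 65
j=2: r + 1k = 246.188636… → ⌈·⌉ = 247
j=3: r + 2k = 427.552272… → ⌈·⌉ = 428
j=4: r + 3k = 608.915909… → ⌈·⌉ = 609
j=5: r + 4k = 790.279545… → ⌈·⌉ = 791
j=6: r + 5k = 971.643181… → ⌈·⌉ = 972
j=7: r + 6k = 1153.006818… → ⌈·⌉ = 1154
j=8: r + 7k = 1334.370454… → ⌈·⌉ = 1335
j=9: r + 8k = 1515.734090… → ⌈·⌉ = 1516
j=10: r + 9k = 1697.097727… → ⌈·⌉ = 1698
j=11: r + 10k = 1878.461363… → ⌈·⌉ = 1879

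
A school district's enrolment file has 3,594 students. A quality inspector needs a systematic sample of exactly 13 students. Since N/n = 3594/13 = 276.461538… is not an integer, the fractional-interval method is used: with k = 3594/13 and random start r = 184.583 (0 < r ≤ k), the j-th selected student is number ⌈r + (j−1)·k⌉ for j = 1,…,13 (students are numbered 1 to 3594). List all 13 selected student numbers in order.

185, 462, 738, 1014, 1291, 1567, 1844, 2120, 2397, 2673, 2950, 3226, 3503

j=1: r + 0k = 184.583 → ⌈·⌉ = 185
j=2: r + 1k = 461.044538… → ⌈·⌉ = 462
j=3: r + 2k = 737.506076… → ⌈·⌉ = 738
j=4: r + 3k = 1013.967615… → ⌈·⌉ = 1014
j=5: r + 4k = 1290.429153… → ⌈·⌉ = 1291
j=6: r + 5k = 1566.890692… → ⌈·⌉ = 1567
j=7: r + 6k = 1843.352230… → ⌈·⌉ = 1844
j=8: r + 7k = 2119.813769… → ⌈·⌉ = 2120
j=9: r + 8k = 2396.275307… → ⌈·⌉ = 2397
j=10: r + 9k = 2672.736846… → ⌈·⌉ = 2673
j=11: r + 10k = 2949.198384… → ⌈·⌉ = 2950
j=12: r + 11k = 3225.659923… → ⌈·⌉ = 3226
j=13: r + 12k = 3502.121461… → ⌈·⌉ = 3503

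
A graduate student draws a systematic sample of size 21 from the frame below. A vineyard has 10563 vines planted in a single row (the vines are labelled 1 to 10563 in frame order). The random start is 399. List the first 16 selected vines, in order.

k = N/n = 10563/21 = 503
vine 1: 399
vine 2: 399 + 503 = 902
vine 3: 902 + 503 = 1405
vine 4: 1405 + 503 = 1908
vine 5: 1908 + 503 = 2411
vine 6: 2411 + 503 = 2914
vine 7: 2914 + 503 = 3417
vine 8: 3417 + 503 = 3920
vine 9: 3920 + 503 = 4423
vine 10: 4423 + 503 = 4926
vine 11: 4926 + 503 = 5429
vine 12: 5429 + 503 = 5932
vine 13: 5932 + 503 = 6435
vine 14: 6435 + 503 = 6938
vine 15: 6938 + 503 = 7441
vine 16: 7441 + 503 = 7944

399, 902, 1405, 1908, 2411, 2914, 3417, 3920, 4423, 4926, 5429, 5932, 6435, 6938, 7441, 7944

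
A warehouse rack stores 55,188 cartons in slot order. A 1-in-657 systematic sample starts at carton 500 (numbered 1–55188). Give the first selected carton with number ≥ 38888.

39263

k = 657
Steps past start: ⌈(38888 − 500)/657⌉ = ⌈38388/657⌉ = 59
Selected carton: 500 + 59×657 = 39263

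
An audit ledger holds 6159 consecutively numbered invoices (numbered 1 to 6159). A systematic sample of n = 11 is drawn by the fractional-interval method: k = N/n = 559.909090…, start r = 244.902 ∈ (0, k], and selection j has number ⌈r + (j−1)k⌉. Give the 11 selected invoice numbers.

j=1: r + 0k = 244.902 → ⌈·⌉ = 245
j=2: r + 1k = 804.811090… → ⌈·⌉ = 805
j=3: r + 2k = 1364.720181… → ⌈·⌉ = 1365
j=4: r + 3k = 1924.629272… → ⌈·⌉ = 1925
j=5: r + 4k = 2484.538363… → ⌈·⌉ = 2485
j=6: r + 5k = 3044.447454… → ⌈·⌉ = 3045
j=7: r + 6k = 3604.356545… → ⌈·⌉ = 3605
j=8: r + 7k = 4164.265636… → ⌈·⌉ = 4165
j=9: r + 8k = 4724.174727… → ⌈·⌉ = 4725
j=10: r + 9k = 5284.083818… → ⌈·⌉ = 5285
j=11: r + 10k = 5843.992909… → ⌈·⌉ = 5844

245, 805, 1365, 1925, 2485, 3045, 3605, 4165, 4725, 5285, 5844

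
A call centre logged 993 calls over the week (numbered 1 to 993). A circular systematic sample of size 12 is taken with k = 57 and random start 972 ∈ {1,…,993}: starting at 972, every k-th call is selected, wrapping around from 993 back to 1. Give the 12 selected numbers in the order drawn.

972, 36, 93, 150, 207, 264, 321, 378, 435, 492, 549, 606

Selection 1: 972
Selection 2: 972 + 57 = 1029 → 1029 − 993 = 36
Selection 3: 36 + 57 = 93
Selection 4: 93 + 57 = 150
Selection 5: 150 + 57 = 207
Selection 6: 207 + 57 = 264
Selection 7: 264 + 57 = 321
Selection 8: 321 + 57 = 378
Selection 9: 378 + 57 = 435
Selection 10: 435 + 57 = 492
Selection 11: 492 + 57 = 549
Selection 12: 549 + 57 = 606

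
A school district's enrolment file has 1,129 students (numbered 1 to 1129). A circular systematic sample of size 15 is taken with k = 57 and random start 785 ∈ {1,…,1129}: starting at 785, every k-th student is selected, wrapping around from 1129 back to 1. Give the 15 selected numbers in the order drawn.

Selection 1: 785
Selection 2: 785 + 57 = 842
Selection 3: 842 + 57 = 899
Selection 4: 899 + 57 = 956
Selection 5: 956 + 57 = 1013
Selection 6: 1013 + 57 = 1070
Selection 7: 1070 + 57 = 1127
Selection 8: 1127 + 57 = 1184 → 1184 − 1129 = 55
Selection 9: 55 + 57 = 112
Selection 10: 112 + 57 = 169
Selection 11: 169 + 57 = 226
Selection 12: 226 + 57 = 283
Selection 13: 283 + 57 = 340
Selection 14: 340 + 57 = 397
Selection 15: 397 + 57 = 454

785, 842, 899, 956, 1013, 1070, 1127, 55, 112, 169, 226, 283, 340, 397, 454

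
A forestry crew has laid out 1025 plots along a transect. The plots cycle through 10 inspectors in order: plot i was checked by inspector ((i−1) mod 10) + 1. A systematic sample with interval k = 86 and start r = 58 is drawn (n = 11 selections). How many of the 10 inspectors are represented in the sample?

Consecutive selections differ by k = 86, so their inspector numbers differ by 86 mod 10 = 6.
gcd(86, 10) = 2, so the sample visits 10/2 = 5 distinct residues mod 10.
Start 58 is inspector 8; the inspectors hit are 2, 4, 6, 8, 10.

5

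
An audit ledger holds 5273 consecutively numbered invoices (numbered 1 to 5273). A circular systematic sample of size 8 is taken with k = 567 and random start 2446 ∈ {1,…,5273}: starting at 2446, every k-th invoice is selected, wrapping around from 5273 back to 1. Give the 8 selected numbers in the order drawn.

Selection 1: 2446
Selection 2: 2446 + 567 = 3013
Selection 3: 3013 + 567 = 3580
Selection 4: 3580 + 567 = 4147
Selection 5: 4147 + 567 = 4714
Selection 6: 4714 + 567 = 5281 → 5281 − 5273 = 8
Selection 7: 8 + 567 = 575
Selection 8: 575 + 567 = 1142

2446, 3013, 3580, 4147, 4714, 8, 575, 1142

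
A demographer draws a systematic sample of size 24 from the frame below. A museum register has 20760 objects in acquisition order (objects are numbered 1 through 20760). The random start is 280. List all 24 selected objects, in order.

280, 1145, 2010, 2875, 3740, 4605, 5470, 6335, 7200, 8065, 8930, 9795, 10660, 11525, 12390, 13255, 14120, 14985, 15850, 16715, 17580, 18445, 19310, 20175

k = N/n = 20760/24 = 865
object 1: 280
object 2: 280 + 865 = 1145
object 3: 1145 + 865 = 2010
object 4: 2010 + 865 = 2875
object 5: 2875 + 865 = 3740
object 6: 3740 + 865 = 4605
object 7: 4605 + 865 = 5470
object 8: 5470 + 865 = 6335
object 9: 6335 + 865 = 7200
object 10: 7200 + 865 = 8065
object 11: 8065 + 865 = 8930
object 12: 8930 + 865 = 9795
object 13: 9795 + 865 = 10660
object 14: 10660 + 865 = 11525
object 15: 11525 + 865 = 12390
object 16: 12390 + 865 = 13255
object 17: 13255 + 865 = 14120
object 18: 14120 + 865 = 14985
object 19: 14985 + 865 = 15850
object 20: 15850 + 865 = 16715
object 21: 16715 + 865 = 17580
object 22: 17580 + 865 = 18445
object 23: 18445 + 865 = 19310
object 24: 19310 + 865 = 20175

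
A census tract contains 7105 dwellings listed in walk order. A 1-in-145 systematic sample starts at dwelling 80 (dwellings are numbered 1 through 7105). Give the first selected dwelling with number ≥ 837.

950

k = 145
Steps past start: ⌈(837 − 80)/145⌉ = ⌈757/145⌉ = 6
Selected dwelling: 80 + 6×145 = 950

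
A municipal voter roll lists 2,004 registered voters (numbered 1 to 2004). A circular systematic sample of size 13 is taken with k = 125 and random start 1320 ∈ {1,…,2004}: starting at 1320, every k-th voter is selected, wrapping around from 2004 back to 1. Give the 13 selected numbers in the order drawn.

Selection 1: 1320
Selection 2: 1320 + 125 = 1445
Selection 3: 1445 + 125 = 1570
Selection 4: 1570 + 125 = 1695
Selection 5: 1695 + 125 = 1820
Selection 6: 1820 + 125 = 1945
Selection 7: 1945 + 125 = 2070 → 2070 − 2004 = 66
Selection 8: 66 + 125 = 191
Selection 9: 191 + 125 = 316
Selection 10: 316 + 125 = 441
Selection 11: 441 + 125 = 566
Selection 12: 566 + 125 = 691
Selection 13: 691 + 125 = 816

1320, 1445, 1570, 1695, 1820, 1945, 66, 191, 316, 441, 566, 691, 816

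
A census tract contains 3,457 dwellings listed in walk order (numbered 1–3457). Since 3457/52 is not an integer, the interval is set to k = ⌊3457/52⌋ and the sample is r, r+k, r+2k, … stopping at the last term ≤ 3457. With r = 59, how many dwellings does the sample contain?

52

k = ⌊3457/52⌋ = 66
Achieved size = ⌊(3457 − 59)/66⌋ + 1 = ⌊3398/66⌋ + 1 = 51 + 1 = 52
(last selection: 59 + 51×66 = 3425 ≤ 3457; next would be 3491 > 3457)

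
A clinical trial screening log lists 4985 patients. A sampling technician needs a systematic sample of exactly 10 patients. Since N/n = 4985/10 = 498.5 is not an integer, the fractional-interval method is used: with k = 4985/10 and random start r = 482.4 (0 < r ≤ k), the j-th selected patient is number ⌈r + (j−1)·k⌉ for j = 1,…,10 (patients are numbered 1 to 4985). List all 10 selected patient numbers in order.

483, 981, 1480, 1978, 2477, 2975, 3474, 3972, 4471, 4969

j=1: r + 0k = 482.4 → ⌈·⌉ = 483
j=2: r + 1k = 980.9 → ⌈·⌉ = 981
j=3: r + 2k = 1479.4 → ⌈·⌉ = 1480
j=4: r + 3k = 1977.9 → ⌈·⌉ = 1978
j=5: r + 4k = 2476.4 → ⌈·⌉ = 2477
j=6: r + 5k = 2974.9 → ⌈·⌉ = 2975
j=7: r + 6k = 3473.4 → ⌈·⌉ = 3474
j=8: r + 7k = 3971.9 → ⌈·⌉ = 3972
j=9: r + 8k = 4470.4 → ⌈·⌉ = 4471
j=10: r + 9k = 4968.9 → ⌈·⌉ = 4969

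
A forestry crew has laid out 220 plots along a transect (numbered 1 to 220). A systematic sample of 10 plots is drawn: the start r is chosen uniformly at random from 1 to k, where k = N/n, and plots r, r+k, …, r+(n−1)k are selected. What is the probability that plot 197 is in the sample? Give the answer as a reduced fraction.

k = 220/10 = 22.
Plot 197 is selected iff r ≡ 197 (mod 22); exactly one such r in {1,…,22}.
Inclusion probability = 1/22.

1/22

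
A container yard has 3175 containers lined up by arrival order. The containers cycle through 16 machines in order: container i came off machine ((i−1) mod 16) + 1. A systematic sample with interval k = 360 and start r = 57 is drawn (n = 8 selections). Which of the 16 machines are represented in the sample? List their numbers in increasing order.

1, 9

Consecutive selections differ by k = 360, so their machine numbers differ by 360 mod 16 = 8.
gcd(360, 16) = 8, so the sample visits 16/8 = 2 distinct residues mod 16.
Start 57 is machine 9; the machines hit are 1, 9.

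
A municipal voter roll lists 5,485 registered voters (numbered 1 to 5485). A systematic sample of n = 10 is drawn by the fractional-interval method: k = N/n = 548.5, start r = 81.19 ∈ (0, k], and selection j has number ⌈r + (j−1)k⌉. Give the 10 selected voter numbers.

82, 630, 1179, 1727, 2276, 2824, 3373, 3921, 4470, 5018

j=1: r + 0k = 81.19 → ⌈·⌉ = 82
j=2: r + 1k = 629.69 → ⌈·⌉ = 630
j=3: r + 2k = 1178.19 → ⌈·⌉ = 1179
j=4: r + 3k = 1726.69 → ⌈·⌉ = 1727
j=5: r + 4k = 2275.19 → ⌈·⌉ = 2276
j=6: r + 5k = 2823.69 → ⌈·⌉ = 2824
j=7: r + 6k = 3372.19 → ⌈·⌉ = 3373
j=8: r + 7k = 3920.69 → ⌈·⌉ = 3921
j=9: r + 8k = 4469.19 → ⌈·⌉ = 4470
j=10: r + 9k = 5017.69 → ⌈·⌉ = 5018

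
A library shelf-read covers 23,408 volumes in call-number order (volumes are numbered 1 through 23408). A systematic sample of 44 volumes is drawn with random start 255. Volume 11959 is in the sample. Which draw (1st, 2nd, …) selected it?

23

k = 23408/44 = 532
position = (11959 − 255)/532 + 1 = 11704/532 + 1 = 22 + 1 = 23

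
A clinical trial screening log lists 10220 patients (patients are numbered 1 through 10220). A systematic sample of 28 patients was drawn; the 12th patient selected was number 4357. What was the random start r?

342

k = 10220/28 = 365
r = 4357 − (12−1)×365 = 4357 − 4015 = 342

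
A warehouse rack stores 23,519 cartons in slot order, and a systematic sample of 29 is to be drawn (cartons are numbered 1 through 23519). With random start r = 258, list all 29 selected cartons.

k = N/n = 23519/29 = 811
carton 1: 258
carton 2: 258 + 811 = 1069
carton 3: 1069 + 811 = 1880
carton 4: 1880 + 811 = 2691
carton 5: 2691 + 811 = 3502
carton 6: 3502 + 811 = 4313
carton 7: 4313 + 811 = 5124
carton 8: 5124 + 811 = 5935
carton 9: 5935 + 811 = 6746
carton 10: 6746 + 811 = 7557
carton 11: 7557 + 811 = 8368
carton 12: 8368 + 811 = 9179
carton 13: 9179 + 811 = 9990
carton 14: 9990 + 811 = 10801
carton 15: 10801 + 811 = 11612
carton 16: 11612 + 811 = 12423
carton 17: 12423 + 811 = 13234
carton 18: 13234 + 811 = 14045
carton 19: 14045 + 811 = 14856
carton 20: 14856 + 811 = 15667
carton 21: 15667 + 811 = 16478
carton 22: 16478 + 811 = 17289
carton 23: 17289 + 811 = 18100
carton 24: 18100 + 811 = 18911
carton 25: 18911 + 811 = 19722
carton 26: 19722 + 811 = 20533
carton 27: 20533 + 811 = 21344
carton 28: 21344 + 811 = 22155
carton 29: 22155 + 811 = 22966

258, 1069, 1880, 2691, 3502, 4313, 5124, 5935, 6746, 7557, 8368, 9179, 9990, 10801, 11612, 12423, 13234, 14045, 14856, 15667, 16478, 17289, 18100, 18911, 19722, 20533, 21344, 22155, 22966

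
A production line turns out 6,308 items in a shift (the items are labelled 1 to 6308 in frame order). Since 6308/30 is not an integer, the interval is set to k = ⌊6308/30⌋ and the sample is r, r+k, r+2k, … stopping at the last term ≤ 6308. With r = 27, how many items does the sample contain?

30

k = ⌊6308/30⌋ = 210
Achieved size = ⌊(6308 − 27)/210⌋ + 1 = ⌊6281/210⌋ + 1 = 29 + 1 = 30
(last selection: 27 + 29×210 = 6117 ≤ 6308; next would be 6327 > 6308)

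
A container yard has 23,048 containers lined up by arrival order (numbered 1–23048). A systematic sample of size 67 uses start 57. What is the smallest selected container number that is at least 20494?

20697

k = 23048/67 = 344
Steps past start: ⌈(20494 − 57)/344⌉ = ⌈20437/344⌉ = 60
Selected container: 57 + 60×344 = 20697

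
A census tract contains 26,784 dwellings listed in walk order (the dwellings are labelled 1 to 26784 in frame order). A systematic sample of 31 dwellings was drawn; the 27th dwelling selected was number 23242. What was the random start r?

k = 26784/31 = 864
r = 23242 − (27−1)×864 = 23242 − 22464 = 778

778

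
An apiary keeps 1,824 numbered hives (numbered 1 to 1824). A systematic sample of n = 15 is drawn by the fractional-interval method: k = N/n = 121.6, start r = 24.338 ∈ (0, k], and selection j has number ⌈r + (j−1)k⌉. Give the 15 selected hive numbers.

25, 146, 268, 390, 511, 633, 754, 876, 998, 1119, 1241, 1362, 1484, 1606, 1727

j=1: r + 0k = 24.338 → ⌈·⌉ = 25
j=2: r + 1k = 145.938 → ⌈·⌉ = 146
j=3: r + 2k = 267.538 → ⌈·⌉ = 268
j=4: r + 3k = 389.138 → ⌈·⌉ = 390
j=5: r + 4k = 510.738 → ⌈·⌉ = 511
j=6: r + 5k = 632.338 → ⌈·⌉ = 633
j=7: r + 6k = 753.938 → ⌈·⌉ = 754
j=8: r + 7k = 875.538 → ⌈·⌉ = 876
j=9: r + 8k = 997.138 → ⌈·⌉ = 998
j=10: r + 9k = 1118.738 → ⌈·⌉ = 1119
j=11: r + 10k = 1240.338 → ⌈·⌉ = 1241
j=12: r + 11k = 1361.938 → ⌈·⌉ = 1362
j=13: r + 12k = 1483.538 → ⌈·⌉ = 1484
j=14: r + 13k = 1605.138 → ⌈·⌉ = 1606
j=15: r + 14k = 1726.738 → ⌈·⌉ = 1727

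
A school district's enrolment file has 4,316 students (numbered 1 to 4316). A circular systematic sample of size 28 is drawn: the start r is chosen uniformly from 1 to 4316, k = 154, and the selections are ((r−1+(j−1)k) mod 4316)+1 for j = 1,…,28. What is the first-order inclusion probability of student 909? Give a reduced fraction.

7/1079

For each position j, as r ranges over 1…4316 the j-th selection hits every student exactly once, so student 909 is selected for exactly 28 of the 4316 starts.
Inclusion probability = 28/4316 = 7/1079.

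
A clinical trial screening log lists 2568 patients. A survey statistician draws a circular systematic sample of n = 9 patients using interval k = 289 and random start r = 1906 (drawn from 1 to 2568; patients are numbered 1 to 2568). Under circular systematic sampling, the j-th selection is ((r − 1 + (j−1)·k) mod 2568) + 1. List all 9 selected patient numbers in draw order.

1906, 2195, 2484, 205, 494, 783, 1072, 1361, 1650

Selection 1: 1906
Selection 2: 1906 + 289 = 2195
Selection 3: 2195 + 289 = 2484
Selection 4: 2484 + 289 = 2773 → 2773 − 2568 = 205
Selection 5: 205 + 289 = 494
Selection 6: 494 + 289 = 783
Selection 7: 783 + 289 = 1072
Selection 8: 1072 + 289 = 1361
Selection 9: 1361 + 289 = 1650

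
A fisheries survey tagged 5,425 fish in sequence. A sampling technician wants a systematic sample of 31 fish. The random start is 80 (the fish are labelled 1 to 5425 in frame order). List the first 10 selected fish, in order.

80, 255, 430, 605, 780, 955, 1130, 1305, 1480, 1655

k = N/n = 5425/31 = 175
fish 1: 80
fish 2: 80 + 175 = 255
fish 3: 255 + 175 = 430
fish 4: 430 + 175 = 605
fish 5: 605 + 175 = 780
fish 6: 780 + 175 = 955
fish 7: 955 + 175 = 1130
fish 8: 1130 + 175 = 1305
fish 9: 1305 + 175 = 1480
fish 10: 1480 + 175 = 1655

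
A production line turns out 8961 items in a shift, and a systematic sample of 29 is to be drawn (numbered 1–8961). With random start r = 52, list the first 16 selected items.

52, 361, 670, 979, 1288, 1597, 1906, 2215, 2524, 2833, 3142, 3451, 3760, 4069, 4378, 4687

k = N/n = 8961/29 = 309
item 1: 52
item 2: 52 + 309 = 361
item 3: 361 + 309 = 670
item 4: 670 + 309 = 979
item 5: 979 + 309 = 1288
item 6: 1288 + 309 = 1597
item 7: 1597 + 309 = 1906
item 8: 1906 + 309 = 2215
item 9: 2215 + 309 = 2524
item 10: 2524 + 309 = 2833
item 11: 2833 + 309 = 3142
item 12: 3142 + 309 = 3451
item 13: 3451 + 309 = 3760
item 14: 3760 + 309 = 4069
item 15: 4069 + 309 = 4378
item 16: 4378 + 309 = 4687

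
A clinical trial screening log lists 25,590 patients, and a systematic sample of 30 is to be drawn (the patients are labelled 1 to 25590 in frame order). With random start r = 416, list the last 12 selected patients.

15770, 16623, 17476, 18329, 19182, 20035, 20888, 21741, 22594, 23447, 24300, 25153

k = N/n = 25590/30 = 853
19th selection = 416 + 18×853 = 15770
20th: 15770 + 853 = 16623
21st: 16623 + 853 = 17476
22nd: 17476 + 853 = 18329
23rd: 18329 + 853 = 19182
24th: 19182 + 853 = 20035
25th: 20035 + 853 = 20888
26th: 20888 + 853 = 21741
27th: 21741 + 853 = 22594
28th: 22594 + 853 = 23447
29th: 23447 + 853 = 24300
30th: 24300 + 853 = 25153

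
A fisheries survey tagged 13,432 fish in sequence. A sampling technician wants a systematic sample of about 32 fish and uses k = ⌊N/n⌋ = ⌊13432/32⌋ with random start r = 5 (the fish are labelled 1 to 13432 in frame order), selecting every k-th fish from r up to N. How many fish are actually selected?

33

k = ⌊13432/32⌋ = 419
Achieved size = ⌊(13432 − 5)/419⌋ + 1 = ⌊13427/419⌋ + 1 = 32 + 1 = 33
(last selection: 5 + 32×419 = 13413 ≤ 13432; next would be 13832 > 13432)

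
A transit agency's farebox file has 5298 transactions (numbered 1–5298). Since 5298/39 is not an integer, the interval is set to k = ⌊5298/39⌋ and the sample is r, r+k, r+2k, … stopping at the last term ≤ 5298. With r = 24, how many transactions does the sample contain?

40

k = ⌊5298/39⌋ = 135
Achieved size = ⌊(5298 − 24)/135⌋ + 1 = ⌊5274/135⌋ + 1 = 39 + 1 = 40
(last selection: 24 + 39×135 = 5289 ≤ 5298; next would be 5424 > 5298)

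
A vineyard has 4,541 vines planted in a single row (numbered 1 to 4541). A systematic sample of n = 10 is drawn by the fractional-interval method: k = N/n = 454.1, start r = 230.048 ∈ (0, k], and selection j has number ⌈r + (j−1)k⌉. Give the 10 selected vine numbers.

231, 685, 1139, 1593, 2047, 2501, 2955, 3409, 3863, 4317

j=1: r + 0k = 230.048 → ⌈·⌉ = 231
j=2: r + 1k = 684.148 → ⌈·⌉ = 685
j=3: r + 2k = 1138.248 → ⌈·⌉ = 1139
j=4: r + 3k = 1592.348 → ⌈·⌉ = 1593
j=5: r + 4k = 2046.448 → ⌈·⌉ = 2047
j=6: r + 5k = 2500.548 → ⌈·⌉ = 2501
j=7: r + 6k = 2954.648 → ⌈·⌉ = 2955
j=8: r + 7k = 3408.748 → ⌈·⌉ = 3409
j=9: r + 8k = 3862.848 → ⌈·⌉ = 3863
j=10: r + 9k = 4316.948 → ⌈·⌉ = 4317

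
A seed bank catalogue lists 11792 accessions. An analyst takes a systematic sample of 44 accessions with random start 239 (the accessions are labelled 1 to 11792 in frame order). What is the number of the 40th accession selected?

k = 11792/44 = 268
40th selection = r + (40−1)·k = 239 + 39×268 = 239 + 10452 = 10691

10691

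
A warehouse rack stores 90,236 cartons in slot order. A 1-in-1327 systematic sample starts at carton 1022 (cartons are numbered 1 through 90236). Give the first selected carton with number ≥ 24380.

24908

k = 1327
Steps past start: ⌈(24380 − 1022)/1327⌉ = ⌈23358/1327⌉ = 18
Selected carton: 1022 + 18×1327 = 24908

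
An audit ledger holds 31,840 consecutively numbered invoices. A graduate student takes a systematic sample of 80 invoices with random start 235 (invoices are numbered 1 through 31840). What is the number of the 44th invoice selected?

17349

k = 31840/80 = 398
44th selection = r + (44−1)·k = 235 + 43×398 = 235 + 17114 = 17349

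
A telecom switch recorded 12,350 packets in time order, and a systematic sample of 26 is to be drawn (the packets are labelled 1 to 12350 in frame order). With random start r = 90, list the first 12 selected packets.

90, 565, 1040, 1515, 1990, 2465, 2940, 3415, 3890, 4365, 4840, 5315

k = N/n = 12350/26 = 475
packet 1: 90
packet 2: 90 + 475 = 565
packet 3: 565 + 475 = 1040
packet 4: 1040 + 475 = 1515
packet 5: 1515 + 475 = 1990
packet 6: 1990 + 475 = 2465
packet 7: 2465 + 475 = 2940
packet 8: 2940 + 475 = 3415
packet 9: 3415 + 475 = 3890
packet 10: 3890 + 475 = 4365
packet 11: 4365 + 475 = 4840
packet 12: 4840 + 475 = 5315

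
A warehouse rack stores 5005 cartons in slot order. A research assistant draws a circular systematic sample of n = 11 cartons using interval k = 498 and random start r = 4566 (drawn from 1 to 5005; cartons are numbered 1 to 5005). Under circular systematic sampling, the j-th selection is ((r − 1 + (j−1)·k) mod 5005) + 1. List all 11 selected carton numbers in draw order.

4566, 59, 557, 1055, 1553, 2051, 2549, 3047, 3545, 4043, 4541

Selection 1: 4566
Selection 2: 4566 + 498 = 5064 → 5064 − 5005 = 59
Selection 3: 59 + 498 = 557
Selection 4: 557 + 498 = 1055
Selection 5: 1055 + 498 = 1553
Selection 6: 1553 + 498 = 2051
Selection 7: 2051 + 498 = 2549
Selection 8: 2549 + 498 = 3047
Selection 9: 3047 + 498 = 3545
Selection 10: 3545 + 498 = 4043
Selection 11: 4043 + 498 = 4541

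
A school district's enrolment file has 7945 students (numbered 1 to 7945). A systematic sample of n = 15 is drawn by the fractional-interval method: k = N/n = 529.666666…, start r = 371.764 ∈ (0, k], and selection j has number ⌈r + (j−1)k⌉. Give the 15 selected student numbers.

372, 902, 1432, 1961, 2491, 3021, 3550, 4080, 4610, 5139, 5669, 6199, 6728, 7258, 7788

j=1: r + 0k = 371.764 → ⌈·⌉ = 372
j=2: r + 1k = 901.430666… → ⌈·⌉ = 902
j=3: r + 2k = 1431.097333… → ⌈·⌉ = 1432
j=4: r + 3k = 1960.764 → ⌈·⌉ = 1961
j=5: r + 4k = 2490.430666… → ⌈·⌉ = 2491
j=6: r + 5k = 3020.097333… → ⌈·⌉ = 3021
j=7: r + 6k = 3549.764 → ⌈·⌉ = 3550
j=8: r + 7k = 4079.430666… → ⌈·⌉ = 4080
j=9: r + 8k = 4609.097333… → ⌈·⌉ = 4610
j=10: r + 9k = 5138.764 → ⌈·⌉ = 5139
j=11: r + 10k = 5668.430666… → ⌈·⌉ = 5669
j=12: r + 11k = 6198.097333… → ⌈·⌉ = 6199
j=13: r + 12k = 6727.764 → ⌈·⌉ = 6728
j=14: r + 13k = 7257.430666… → ⌈·⌉ = 7258
j=15: r + 14k = 7787.097333… → ⌈·⌉ = 7788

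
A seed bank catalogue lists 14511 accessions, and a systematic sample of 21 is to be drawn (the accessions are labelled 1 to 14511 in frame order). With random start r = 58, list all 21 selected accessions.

k = N/n = 14511/21 = 691
accession 1: 58
accession 2: 58 + 691 = 749
accession 3: 749 + 691 = 1440
accession 4: 1440 + 691 = 2131
accession 5: 2131 + 691 = 2822
accession 6: 2822 + 691 = 3513
accession 7: 3513 + 691 = 4204
accession 8: 4204 + 691 = 4895
accession 9: 4895 + 691 = 5586
accession 10: 5586 + 691 = 6277
accession 11: 6277 + 691 = 6968
accession 12: 6968 + 691 = 7659
accession 13: 7659 + 691 = 8350
accession 14: 8350 + 691 = 9041
accession 15: 9041 + 691 = 9732
accession 16: 9732 + 691 = 10423
accession 17: 10423 + 691 = 11114
accession 18: 11114 + 691 = 11805
accession 19: 11805 + 691 = 12496
accession 20: 12496 + 691 = 13187
accession 21: 13187 + 691 = 13878

58, 749, 1440, 2131, 2822, 3513, 4204, 4895, 5586, 6277, 6968, 7659, 8350, 9041, 9732, 10423, 11114, 11805, 12496, 13187, 13878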